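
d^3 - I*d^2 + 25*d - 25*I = (d - 5*I)*(d - I)*(d + 5*I)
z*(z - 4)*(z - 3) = z^3 - 7*z^2 + 12*z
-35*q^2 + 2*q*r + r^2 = (-5*q + r)*(7*q + r)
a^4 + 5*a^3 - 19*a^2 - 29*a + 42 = (a - 3)*(a - 1)*(a + 2)*(a + 7)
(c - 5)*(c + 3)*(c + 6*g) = c^3 + 6*c^2*g - 2*c^2 - 12*c*g - 15*c - 90*g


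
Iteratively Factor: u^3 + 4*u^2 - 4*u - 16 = (u + 2)*(u^2 + 2*u - 8) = (u + 2)*(u + 4)*(u - 2)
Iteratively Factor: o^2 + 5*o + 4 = (o + 1)*(o + 4)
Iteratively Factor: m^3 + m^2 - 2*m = (m + 2)*(m^2 - m) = (m - 1)*(m + 2)*(m)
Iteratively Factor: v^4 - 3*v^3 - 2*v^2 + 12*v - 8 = (v - 1)*(v^3 - 2*v^2 - 4*v + 8) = (v - 2)*(v - 1)*(v^2 - 4) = (v - 2)^2*(v - 1)*(v + 2)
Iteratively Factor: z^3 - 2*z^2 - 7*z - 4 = (z + 1)*(z^2 - 3*z - 4) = (z + 1)^2*(z - 4)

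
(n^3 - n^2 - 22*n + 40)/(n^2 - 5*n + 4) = (n^2 + 3*n - 10)/(n - 1)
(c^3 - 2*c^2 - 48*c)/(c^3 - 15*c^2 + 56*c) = (c + 6)/(c - 7)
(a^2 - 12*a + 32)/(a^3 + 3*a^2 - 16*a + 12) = (a^2 - 12*a + 32)/(a^3 + 3*a^2 - 16*a + 12)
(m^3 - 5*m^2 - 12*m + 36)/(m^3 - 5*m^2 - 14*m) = (-m^3 + 5*m^2 + 12*m - 36)/(m*(-m^2 + 5*m + 14))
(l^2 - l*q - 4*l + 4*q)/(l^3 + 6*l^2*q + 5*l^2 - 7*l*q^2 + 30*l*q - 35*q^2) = (l - 4)/(l^2 + 7*l*q + 5*l + 35*q)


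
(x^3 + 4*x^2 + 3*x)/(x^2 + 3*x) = x + 1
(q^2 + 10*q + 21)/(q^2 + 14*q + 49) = (q + 3)/(q + 7)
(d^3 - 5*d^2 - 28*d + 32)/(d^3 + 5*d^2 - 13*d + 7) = (d^2 - 4*d - 32)/(d^2 + 6*d - 7)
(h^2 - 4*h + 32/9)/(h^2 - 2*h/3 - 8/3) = (-9*h^2 + 36*h - 32)/(3*(-3*h^2 + 2*h + 8))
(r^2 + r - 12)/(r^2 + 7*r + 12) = (r - 3)/(r + 3)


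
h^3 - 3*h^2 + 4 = (h - 2)^2*(h + 1)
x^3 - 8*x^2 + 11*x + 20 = (x - 5)*(x - 4)*(x + 1)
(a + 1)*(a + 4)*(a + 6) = a^3 + 11*a^2 + 34*a + 24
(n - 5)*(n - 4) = n^2 - 9*n + 20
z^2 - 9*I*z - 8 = (z - 8*I)*(z - I)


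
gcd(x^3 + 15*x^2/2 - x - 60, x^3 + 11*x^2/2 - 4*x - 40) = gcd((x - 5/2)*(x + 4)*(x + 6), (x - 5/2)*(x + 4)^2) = x^2 + 3*x/2 - 10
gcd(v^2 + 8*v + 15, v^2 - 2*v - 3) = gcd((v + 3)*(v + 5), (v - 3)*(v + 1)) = 1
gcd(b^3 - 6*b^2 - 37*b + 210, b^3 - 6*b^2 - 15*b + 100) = b - 5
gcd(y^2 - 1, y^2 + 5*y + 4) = y + 1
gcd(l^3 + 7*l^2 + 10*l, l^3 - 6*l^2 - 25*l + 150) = l + 5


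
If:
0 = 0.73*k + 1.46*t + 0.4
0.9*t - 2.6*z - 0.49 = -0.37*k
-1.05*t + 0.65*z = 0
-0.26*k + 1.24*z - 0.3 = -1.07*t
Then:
No Solution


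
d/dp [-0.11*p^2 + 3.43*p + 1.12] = 3.43 - 0.22*p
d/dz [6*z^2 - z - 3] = 12*z - 1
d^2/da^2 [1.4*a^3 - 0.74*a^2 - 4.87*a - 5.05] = 8.4*a - 1.48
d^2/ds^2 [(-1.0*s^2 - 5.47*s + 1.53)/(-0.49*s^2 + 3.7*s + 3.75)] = (-4.44089209850063e-16*s^4 + 6.252694*s^3 + 8.820882*s^2 + 76.95009*s - 171.18165)/(0.117649*s^6 - 2.66511*s^5 + 17.423175*s^4 - 9.86050000000001*s^3 - 133.340625*s^2 - 156.09375*s - 52.734375)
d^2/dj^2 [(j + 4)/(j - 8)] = 24/(j - 8)^3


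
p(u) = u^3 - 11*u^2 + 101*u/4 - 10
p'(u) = 3*u^2 - 22*u + 101/4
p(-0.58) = -28.54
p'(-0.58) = 39.02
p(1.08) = 5.70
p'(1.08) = 4.99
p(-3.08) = -221.34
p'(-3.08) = 121.47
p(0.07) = -8.29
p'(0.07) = 23.72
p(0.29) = -3.58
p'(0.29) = 19.12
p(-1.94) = -107.69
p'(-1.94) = 79.22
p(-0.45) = -23.68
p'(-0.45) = 35.76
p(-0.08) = -12.09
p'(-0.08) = 27.03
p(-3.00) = -211.75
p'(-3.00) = 118.25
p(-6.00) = -773.50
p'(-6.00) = 265.25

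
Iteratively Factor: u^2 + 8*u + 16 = (u + 4)*(u + 4)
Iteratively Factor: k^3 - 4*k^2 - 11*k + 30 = (k - 5)*(k^2 + k - 6) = (k - 5)*(k - 2)*(k + 3)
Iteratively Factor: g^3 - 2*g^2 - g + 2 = (g + 1)*(g^2 - 3*g + 2) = (g - 1)*(g + 1)*(g - 2)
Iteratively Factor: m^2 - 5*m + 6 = (m - 3)*(m - 2)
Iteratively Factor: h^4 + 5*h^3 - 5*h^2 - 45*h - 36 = (h - 3)*(h^3 + 8*h^2 + 19*h + 12) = (h - 3)*(h + 3)*(h^2 + 5*h + 4) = (h - 3)*(h + 3)*(h + 4)*(h + 1)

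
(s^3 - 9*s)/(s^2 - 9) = s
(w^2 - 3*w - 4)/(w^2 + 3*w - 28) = (w + 1)/(w + 7)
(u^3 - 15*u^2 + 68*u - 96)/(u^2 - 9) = (u^2 - 12*u + 32)/(u + 3)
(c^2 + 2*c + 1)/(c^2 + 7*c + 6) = (c + 1)/(c + 6)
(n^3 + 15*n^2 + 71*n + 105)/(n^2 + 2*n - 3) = (n^2 + 12*n + 35)/(n - 1)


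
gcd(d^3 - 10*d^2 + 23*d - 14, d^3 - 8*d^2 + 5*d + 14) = d^2 - 9*d + 14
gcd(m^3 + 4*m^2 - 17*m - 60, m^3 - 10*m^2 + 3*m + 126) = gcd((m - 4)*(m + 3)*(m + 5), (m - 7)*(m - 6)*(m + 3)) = m + 3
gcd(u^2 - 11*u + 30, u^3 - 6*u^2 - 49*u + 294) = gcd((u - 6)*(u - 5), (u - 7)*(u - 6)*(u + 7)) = u - 6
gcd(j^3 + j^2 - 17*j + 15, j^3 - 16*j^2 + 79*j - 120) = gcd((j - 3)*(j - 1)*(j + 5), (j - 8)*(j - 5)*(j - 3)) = j - 3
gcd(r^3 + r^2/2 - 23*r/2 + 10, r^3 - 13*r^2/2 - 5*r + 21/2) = r - 1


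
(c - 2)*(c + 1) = c^2 - c - 2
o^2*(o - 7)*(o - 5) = o^4 - 12*o^3 + 35*o^2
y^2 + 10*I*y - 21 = (y + 3*I)*(y + 7*I)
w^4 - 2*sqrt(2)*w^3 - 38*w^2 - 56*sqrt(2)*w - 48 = (w - 6*sqrt(2))*(w + sqrt(2))^2*(w + 2*sqrt(2))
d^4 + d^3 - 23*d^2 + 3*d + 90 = (d - 3)^2*(d + 2)*(d + 5)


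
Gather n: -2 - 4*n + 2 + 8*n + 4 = 4*n + 4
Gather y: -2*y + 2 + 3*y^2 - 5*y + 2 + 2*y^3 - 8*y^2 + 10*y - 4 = 2*y^3 - 5*y^2 + 3*y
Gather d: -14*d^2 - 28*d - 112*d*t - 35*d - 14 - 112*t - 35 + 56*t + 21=-14*d^2 + d*(-112*t - 63) - 56*t - 28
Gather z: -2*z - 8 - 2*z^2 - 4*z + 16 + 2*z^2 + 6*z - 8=0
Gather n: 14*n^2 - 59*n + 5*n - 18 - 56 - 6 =14*n^2 - 54*n - 80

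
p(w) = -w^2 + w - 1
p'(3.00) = -5.00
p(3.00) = -7.00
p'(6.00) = -11.00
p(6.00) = -31.00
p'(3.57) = -6.14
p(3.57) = -10.17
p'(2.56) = -4.12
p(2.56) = -4.99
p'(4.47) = -7.94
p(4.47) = -16.51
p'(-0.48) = 1.96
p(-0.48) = -1.71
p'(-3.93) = 8.86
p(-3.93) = -20.37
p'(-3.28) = 7.56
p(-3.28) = -15.04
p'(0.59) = -0.18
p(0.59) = -0.76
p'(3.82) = -6.64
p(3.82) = -11.77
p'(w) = 1 - 2*w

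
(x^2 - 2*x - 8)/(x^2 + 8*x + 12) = (x - 4)/(x + 6)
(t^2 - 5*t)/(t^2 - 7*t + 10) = t/(t - 2)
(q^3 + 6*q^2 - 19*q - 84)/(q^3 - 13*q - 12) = (q + 7)/(q + 1)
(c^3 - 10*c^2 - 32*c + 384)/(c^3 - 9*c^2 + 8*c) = (c^2 - 2*c - 48)/(c*(c - 1))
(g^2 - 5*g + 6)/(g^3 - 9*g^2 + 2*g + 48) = (g - 2)/(g^2 - 6*g - 16)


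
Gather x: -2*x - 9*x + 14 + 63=77 - 11*x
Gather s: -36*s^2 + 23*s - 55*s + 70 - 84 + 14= -36*s^2 - 32*s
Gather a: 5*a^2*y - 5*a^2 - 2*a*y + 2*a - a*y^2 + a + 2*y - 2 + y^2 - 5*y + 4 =a^2*(5*y - 5) + a*(-y^2 - 2*y + 3) + y^2 - 3*y + 2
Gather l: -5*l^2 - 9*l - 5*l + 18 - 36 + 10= -5*l^2 - 14*l - 8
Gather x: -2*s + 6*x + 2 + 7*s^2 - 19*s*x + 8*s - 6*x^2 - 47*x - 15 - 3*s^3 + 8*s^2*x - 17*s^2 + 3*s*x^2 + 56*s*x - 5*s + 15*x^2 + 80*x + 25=-3*s^3 - 10*s^2 + s + x^2*(3*s + 9) + x*(8*s^2 + 37*s + 39) + 12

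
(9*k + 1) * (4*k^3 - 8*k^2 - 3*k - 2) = 36*k^4 - 68*k^3 - 35*k^2 - 21*k - 2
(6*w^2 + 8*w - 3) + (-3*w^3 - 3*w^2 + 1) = -3*w^3 + 3*w^2 + 8*w - 2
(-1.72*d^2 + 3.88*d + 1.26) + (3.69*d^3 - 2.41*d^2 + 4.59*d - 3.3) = 3.69*d^3 - 4.13*d^2 + 8.47*d - 2.04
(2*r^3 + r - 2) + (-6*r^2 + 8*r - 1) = 2*r^3 - 6*r^2 + 9*r - 3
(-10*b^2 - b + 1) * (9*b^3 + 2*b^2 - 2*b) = -90*b^5 - 29*b^4 + 27*b^3 + 4*b^2 - 2*b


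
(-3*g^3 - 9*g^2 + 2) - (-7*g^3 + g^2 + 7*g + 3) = 4*g^3 - 10*g^2 - 7*g - 1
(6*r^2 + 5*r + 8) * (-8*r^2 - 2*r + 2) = -48*r^4 - 52*r^3 - 62*r^2 - 6*r + 16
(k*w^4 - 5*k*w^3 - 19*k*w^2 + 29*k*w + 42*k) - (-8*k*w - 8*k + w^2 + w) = k*w^4 - 5*k*w^3 - 19*k*w^2 + 37*k*w + 50*k - w^2 - w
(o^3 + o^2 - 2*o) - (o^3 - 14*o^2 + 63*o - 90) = 15*o^2 - 65*o + 90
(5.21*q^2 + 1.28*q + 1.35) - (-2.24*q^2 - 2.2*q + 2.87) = 7.45*q^2 + 3.48*q - 1.52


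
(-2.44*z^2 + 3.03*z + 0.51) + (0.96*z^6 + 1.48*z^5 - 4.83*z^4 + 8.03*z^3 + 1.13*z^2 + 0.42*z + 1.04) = 0.96*z^6 + 1.48*z^5 - 4.83*z^4 + 8.03*z^3 - 1.31*z^2 + 3.45*z + 1.55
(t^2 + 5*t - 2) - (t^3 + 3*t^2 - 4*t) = -t^3 - 2*t^2 + 9*t - 2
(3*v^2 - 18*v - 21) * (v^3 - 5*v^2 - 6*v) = 3*v^5 - 33*v^4 + 51*v^3 + 213*v^2 + 126*v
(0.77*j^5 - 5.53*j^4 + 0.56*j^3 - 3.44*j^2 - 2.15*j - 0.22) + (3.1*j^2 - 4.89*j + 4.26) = 0.77*j^5 - 5.53*j^4 + 0.56*j^3 - 0.34*j^2 - 7.04*j + 4.04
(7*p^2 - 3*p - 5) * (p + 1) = 7*p^3 + 4*p^2 - 8*p - 5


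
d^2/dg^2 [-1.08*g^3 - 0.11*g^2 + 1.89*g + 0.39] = -6.48*g - 0.22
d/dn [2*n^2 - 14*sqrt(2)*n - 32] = 4*n - 14*sqrt(2)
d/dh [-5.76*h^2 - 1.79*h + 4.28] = -11.52*h - 1.79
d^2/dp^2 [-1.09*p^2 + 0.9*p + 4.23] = -2.18000000000000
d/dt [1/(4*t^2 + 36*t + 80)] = (-2*t - 9)/(4*(t^2 + 9*t + 20)^2)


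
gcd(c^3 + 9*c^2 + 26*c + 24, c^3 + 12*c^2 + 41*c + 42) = c^2 + 5*c + 6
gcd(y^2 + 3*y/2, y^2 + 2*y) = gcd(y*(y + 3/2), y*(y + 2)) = y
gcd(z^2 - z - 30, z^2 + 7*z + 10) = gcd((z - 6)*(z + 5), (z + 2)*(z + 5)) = z + 5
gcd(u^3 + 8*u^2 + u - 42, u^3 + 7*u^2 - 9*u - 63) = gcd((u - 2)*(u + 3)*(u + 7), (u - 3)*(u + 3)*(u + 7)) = u^2 + 10*u + 21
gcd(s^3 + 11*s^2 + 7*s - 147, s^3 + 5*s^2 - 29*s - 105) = s + 7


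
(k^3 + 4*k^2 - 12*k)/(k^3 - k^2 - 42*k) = (k - 2)/(k - 7)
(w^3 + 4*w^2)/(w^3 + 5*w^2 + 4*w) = w/(w + 1)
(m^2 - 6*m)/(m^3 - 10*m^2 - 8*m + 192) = m/(m^2 - 4*m - 32)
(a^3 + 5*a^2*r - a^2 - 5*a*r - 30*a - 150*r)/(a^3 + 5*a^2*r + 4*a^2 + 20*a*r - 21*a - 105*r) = (a^2 - a - 30)/(a^2 + 4*a - 21)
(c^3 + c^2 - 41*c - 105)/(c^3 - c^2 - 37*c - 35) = (c + 3)/(c + 1)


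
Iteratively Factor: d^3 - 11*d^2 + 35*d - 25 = (d - 5)*(d^2 - 6*d + 5) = (d - 5)*(d - 1)*(d - 5)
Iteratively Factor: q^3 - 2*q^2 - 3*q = (q)*(q^2 - 2*q - 3) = q*(q - 3)*(q + 1)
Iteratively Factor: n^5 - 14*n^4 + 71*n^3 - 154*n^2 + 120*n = (n)*(n^4 - 14*n^3 + 71*n^2 - 154*n + 120) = n*(n - 4)*(n^3 - 10*n^2 + 31*n - 30) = n*(n - 5)*(n - 4)*(n^2 - 5*n + 6) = n*(n - 5)*(n - 4)*(n - 2)*(n - 3)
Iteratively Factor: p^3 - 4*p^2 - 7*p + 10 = (p + 2)*(p^2 - 6*p + 5) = (p - 1)*(p + 2)*(p - 5)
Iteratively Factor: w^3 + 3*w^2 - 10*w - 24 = (w + 2)*(w^2 + w - 12) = (w - 3)*(w + 2)*(w + 4)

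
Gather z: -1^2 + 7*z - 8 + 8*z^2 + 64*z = 8*z^2 + 71*z - 9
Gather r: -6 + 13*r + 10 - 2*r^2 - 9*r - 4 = -2*r^2 + 4*r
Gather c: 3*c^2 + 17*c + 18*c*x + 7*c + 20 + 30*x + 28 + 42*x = 3*c^2 + c*(18*x + 24) + 72*x + 48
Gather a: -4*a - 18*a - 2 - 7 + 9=-22*a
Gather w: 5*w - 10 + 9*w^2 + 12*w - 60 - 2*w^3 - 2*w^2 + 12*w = -2*w^3 + 7*w^2 + 29*w - 70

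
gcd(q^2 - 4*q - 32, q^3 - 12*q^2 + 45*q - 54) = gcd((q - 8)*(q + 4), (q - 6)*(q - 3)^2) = 1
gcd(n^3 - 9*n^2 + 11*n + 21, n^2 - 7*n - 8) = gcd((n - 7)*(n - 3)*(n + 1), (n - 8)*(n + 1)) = n + 1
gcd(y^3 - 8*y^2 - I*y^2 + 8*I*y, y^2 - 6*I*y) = y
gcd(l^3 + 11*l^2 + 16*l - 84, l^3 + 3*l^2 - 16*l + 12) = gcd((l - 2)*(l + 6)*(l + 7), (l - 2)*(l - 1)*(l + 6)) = l^2 + 4*l - 12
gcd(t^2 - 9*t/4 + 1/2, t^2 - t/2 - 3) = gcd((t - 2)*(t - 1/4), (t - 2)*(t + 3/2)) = t - 2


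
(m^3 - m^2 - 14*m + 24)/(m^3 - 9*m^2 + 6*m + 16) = (m^2 + m - 12)/(m^2 - 7*m - 8)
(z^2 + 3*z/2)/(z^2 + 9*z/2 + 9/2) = z/(z + 3)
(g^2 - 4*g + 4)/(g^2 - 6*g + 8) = (g - 2)/(g - 4)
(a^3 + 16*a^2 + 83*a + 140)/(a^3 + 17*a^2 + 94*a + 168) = (a + 5)/(a + 6)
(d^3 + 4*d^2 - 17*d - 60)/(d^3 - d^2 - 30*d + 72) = (d^2 + 8*d + 15)/(d^2 + 3*d - 18)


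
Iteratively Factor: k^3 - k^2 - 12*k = (k - 4)*(k^2 + 3*k) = k*(k - 4)*(k + 3)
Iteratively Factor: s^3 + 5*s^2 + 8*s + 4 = (s + 2)*(s^2 + 3*s + 2) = (s + 1)*(s + 2)*(s + 2)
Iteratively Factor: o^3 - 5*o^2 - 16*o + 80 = (o - 5)*(o^2 - 16) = (o - 5)*(o - 4)*(o + 4)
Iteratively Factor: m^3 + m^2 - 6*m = (m + 3)*(m^2 - 2*m) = (m - 2)*(m + 3)*(m)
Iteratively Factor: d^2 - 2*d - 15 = (d - 5)*(d + 3)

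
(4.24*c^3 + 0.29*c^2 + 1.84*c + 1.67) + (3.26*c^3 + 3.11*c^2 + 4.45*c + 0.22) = 7.5*c^3 + 3.4*c^2 + 6.29*c + 1.89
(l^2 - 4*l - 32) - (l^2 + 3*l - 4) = -7*l - 28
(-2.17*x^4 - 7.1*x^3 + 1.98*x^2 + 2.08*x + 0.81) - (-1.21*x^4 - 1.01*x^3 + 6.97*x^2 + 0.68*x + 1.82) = -0.96*x^4 - 6.09*x^3 - 4.99*x^2 + 1.4*x - 1.01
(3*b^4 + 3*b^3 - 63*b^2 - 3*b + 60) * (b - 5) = 3*b^5 - 12*b^4 - 78*b^3 + 312*b^2 + 75*b - 300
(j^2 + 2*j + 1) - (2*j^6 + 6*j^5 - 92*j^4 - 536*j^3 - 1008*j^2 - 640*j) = -2*j^6 - 6*j^5 + 92*j^4 + 536*j^3 + 1009*j^2 + 642*j + 1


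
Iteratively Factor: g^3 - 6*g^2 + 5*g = (g - 5)*(g^2 - g) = g*(g - 5)*(g - 1)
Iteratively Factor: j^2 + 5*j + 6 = (j + 3)*(j + 2)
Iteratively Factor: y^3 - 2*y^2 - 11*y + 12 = (y - 4)*(y^2 + 2*y - 3) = (y - 4)*(y - 1)*(y + 3)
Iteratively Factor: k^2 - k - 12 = (k - 4)*(k + 3)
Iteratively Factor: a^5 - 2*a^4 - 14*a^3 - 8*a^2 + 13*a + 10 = (a + 1)*(a^4 - 3*a^3 - 11*a^2 + 3*a + 10) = (a - 1)*(a + 1)*(a^3 - 2*a^2 - 13*a - 10) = (a - 1)*(a + 1)*(a + 2)*(a^2 - 4*a - 5) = (a - 1)*(a + 1)^2*(a + 2)*(a - 5)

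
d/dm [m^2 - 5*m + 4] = 2*m - 5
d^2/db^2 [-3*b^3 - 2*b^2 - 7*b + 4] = -18*b - 4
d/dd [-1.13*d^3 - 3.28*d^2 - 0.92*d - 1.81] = -3.39*d^2 - 6.56*d - 0.92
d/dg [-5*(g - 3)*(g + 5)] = -10*g - 10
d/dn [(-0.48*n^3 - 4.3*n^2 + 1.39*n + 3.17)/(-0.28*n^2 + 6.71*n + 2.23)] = (0.1344*n^4 - 6.4416*n^3 - 31.675*n^2 - 17.4028*n - 18.171)/(0.0784*n^4 - 3.7576*n^3 + 43.7753*n^2 + 29.9266*n + 4.9729)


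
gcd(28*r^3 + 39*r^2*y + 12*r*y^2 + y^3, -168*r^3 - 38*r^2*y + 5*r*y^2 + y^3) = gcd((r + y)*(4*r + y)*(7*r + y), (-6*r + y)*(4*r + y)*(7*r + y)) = 28*r^2 + 11*r*y + y^2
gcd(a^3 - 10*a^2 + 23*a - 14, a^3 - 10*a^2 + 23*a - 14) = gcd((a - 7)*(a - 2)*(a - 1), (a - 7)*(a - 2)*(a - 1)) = a^3 - 10*a^2 + 23*a - 14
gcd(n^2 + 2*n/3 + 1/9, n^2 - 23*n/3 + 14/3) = 1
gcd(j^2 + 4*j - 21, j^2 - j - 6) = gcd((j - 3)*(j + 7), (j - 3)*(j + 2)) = j - 3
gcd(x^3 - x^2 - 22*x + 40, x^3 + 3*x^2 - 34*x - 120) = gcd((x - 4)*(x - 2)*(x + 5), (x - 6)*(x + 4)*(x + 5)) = x + 5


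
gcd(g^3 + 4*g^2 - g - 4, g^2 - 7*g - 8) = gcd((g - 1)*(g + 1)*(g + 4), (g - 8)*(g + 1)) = g + 1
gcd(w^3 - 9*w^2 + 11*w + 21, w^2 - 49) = w - 7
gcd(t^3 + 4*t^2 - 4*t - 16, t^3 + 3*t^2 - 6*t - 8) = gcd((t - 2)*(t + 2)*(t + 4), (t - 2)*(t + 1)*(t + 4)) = t^2 + 2*t - 8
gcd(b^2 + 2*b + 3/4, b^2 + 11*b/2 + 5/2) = b + 1/2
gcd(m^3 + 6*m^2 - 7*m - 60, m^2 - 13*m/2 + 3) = 1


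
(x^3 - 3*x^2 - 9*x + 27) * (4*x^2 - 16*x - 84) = 4*x^5 - 28*x^4 - 72*x^3 + 504*x^2 + 324*x - 2268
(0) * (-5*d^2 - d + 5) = 0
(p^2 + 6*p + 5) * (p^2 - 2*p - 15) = p^4 + 4*p^3 - 22*p^2 - 100*p - 75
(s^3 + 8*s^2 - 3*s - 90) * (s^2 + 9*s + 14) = s^5 + 17*s^4 + 83*s^3 - 5*s^2 - 852*s - 1260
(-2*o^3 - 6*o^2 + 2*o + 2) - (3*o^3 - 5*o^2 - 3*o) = -5*o^3 - o^2 + 5*o + 2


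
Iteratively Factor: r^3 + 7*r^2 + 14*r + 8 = (r + 2)*(r^2 + 5*r + 4) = (r + 1)*(r + 2)*(r + 4)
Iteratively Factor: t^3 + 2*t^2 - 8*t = (t)*(t^2 + 2*t - 8) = t*(t - 2)*(t + 4)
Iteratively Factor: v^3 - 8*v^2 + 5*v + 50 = (v - 5)*(v^2 - 3*v - 10) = (v - 5)^2*(v + 2)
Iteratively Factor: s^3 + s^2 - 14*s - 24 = (s + 2)*(s^2 - s - 12) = (s - 4)*(s + 2)*(s + 3)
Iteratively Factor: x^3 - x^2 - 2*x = (x + 1)*(x^2 - 2*x) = (x - 2)*(x + 1)*(x)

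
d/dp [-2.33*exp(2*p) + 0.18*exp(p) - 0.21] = (0.18 - 4.66*exp(p))*exp(p)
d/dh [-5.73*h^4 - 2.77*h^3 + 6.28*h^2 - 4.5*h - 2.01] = -22.92*h^3 - 8.31*h^2 + 12.56*h - 4.5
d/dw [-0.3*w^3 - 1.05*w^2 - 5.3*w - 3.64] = -0.9*w^2 - 2.1*w - 5.3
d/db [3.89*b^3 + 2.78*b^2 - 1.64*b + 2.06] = 11.67*b^2 + 5.56*b - 1.64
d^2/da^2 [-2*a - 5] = 0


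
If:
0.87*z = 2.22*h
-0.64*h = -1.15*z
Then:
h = 0.00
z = 0.00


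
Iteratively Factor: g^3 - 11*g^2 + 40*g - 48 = (g - 3)*(g^2 - 8*g + 16) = (g - 4)*(g - 3)*(g - 4)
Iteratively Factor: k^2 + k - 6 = (k - 2)*(k + 3)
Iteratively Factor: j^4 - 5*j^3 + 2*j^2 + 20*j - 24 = (j - 3)*(j^3 - 2*j^2 - 4*j + 8) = (j - 3)*(j - 2)*(j^2 - 4) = (j - 3)*(j - 2)^2*(j + 2)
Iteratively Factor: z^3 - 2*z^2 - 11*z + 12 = (z - 1)*(z^2 - z - 12) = (z - 4)*(z - 1)*(z + 3)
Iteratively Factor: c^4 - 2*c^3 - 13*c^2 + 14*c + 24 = (c - 2)*(c^3 - 13*c - 12) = (c - 2)*(c + 1)*(c^2 - c - 12) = (c - 2)*(c + 1)*(c + 3)*(c - 4)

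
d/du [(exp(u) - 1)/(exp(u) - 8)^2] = (-exp(u) - 6)*exp(u)/(exp(u) - 8)^3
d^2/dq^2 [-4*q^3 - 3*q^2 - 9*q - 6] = -24*q - 6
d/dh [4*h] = 4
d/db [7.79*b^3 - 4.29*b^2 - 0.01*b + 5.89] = 23.37*b^2 - 8.58*b - 0.01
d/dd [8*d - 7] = 8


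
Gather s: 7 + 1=8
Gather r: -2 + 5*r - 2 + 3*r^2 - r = 3*r^2 + 4*r - 4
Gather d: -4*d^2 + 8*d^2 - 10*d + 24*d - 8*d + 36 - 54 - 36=4*d^2 + 6*d - 54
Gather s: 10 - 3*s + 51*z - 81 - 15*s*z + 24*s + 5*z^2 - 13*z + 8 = s*(21 - 15*z) + 5*z^2 + 38*z - 63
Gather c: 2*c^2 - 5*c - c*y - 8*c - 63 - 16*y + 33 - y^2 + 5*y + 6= 2*c^2 + c*(-y - 13) - y^2 - 11*y - 24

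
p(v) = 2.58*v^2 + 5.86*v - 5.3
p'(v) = 5.16*v + 5.86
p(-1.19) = -8.62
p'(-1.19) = -0.28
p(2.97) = 34.86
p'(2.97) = 21.19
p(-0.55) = -7.74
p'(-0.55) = 3.02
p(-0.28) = -6.74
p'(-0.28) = 4.42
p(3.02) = 35.93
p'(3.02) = 21.44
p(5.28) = 97.57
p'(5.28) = 33.10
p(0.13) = -4.49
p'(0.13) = 6.53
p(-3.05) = 0.83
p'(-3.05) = -9.88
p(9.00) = 256.42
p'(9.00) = 52.30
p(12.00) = 436.54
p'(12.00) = 67.78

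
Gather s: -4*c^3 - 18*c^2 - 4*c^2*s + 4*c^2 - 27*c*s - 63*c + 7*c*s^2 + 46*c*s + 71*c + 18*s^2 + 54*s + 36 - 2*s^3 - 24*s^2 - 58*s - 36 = -4*c^3 - 14*c^2 + 8*c - 2*s^3 + s^2*(7*c - 6) + s*(-4*c^2 + 19*c - 4)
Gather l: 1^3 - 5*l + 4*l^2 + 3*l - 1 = 4*l^2 - 2*l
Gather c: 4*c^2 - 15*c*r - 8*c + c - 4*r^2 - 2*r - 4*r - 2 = 4*c^2 + c*(-15*r - 7) - 4*r^2 - 6*r - 2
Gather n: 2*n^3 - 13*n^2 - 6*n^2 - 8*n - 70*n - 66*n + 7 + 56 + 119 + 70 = 2*n^3 - 19*n^2 - 144*n + 252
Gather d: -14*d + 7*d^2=7*d^2 - 14*d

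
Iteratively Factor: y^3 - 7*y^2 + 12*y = (y - 3)*(y^2 - 4*y) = (y - 4)*(y - 3)*(y)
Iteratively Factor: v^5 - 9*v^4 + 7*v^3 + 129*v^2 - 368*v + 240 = (v - 5)*(v^4 - 4*v^3 - 13*v^2 + 64*v - 48) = (v - 5)*(v + 4)*(v^3 - 8*v^2 + 19*v - 12) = (v - 5)*(v - 1)*(v + 4)*(v^2 - 7*v + 12) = (v - 5)*(v - 3)*(v - 1)*(v + 4)*(v - 4)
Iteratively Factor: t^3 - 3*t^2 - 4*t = (t)*(t^2 - 3*t - 4) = t*(t - 4)*(t + 1)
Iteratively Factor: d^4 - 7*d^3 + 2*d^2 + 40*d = (d + 2)*(d^3 - 9*d^2 + 20*d) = (d - 4)*(d + 2)*(d^2 - 5*d) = (d - 5)*(d - 4)*(d + 2)*(d)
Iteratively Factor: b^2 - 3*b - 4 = (b - 4)*(b + 1)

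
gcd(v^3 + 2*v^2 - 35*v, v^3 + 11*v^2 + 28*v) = v^2 + 7*v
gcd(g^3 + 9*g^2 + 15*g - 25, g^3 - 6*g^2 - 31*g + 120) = g + 5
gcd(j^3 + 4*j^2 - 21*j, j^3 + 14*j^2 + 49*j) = j^2 + 7*j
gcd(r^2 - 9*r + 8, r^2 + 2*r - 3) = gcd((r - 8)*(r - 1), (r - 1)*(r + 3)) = r - 1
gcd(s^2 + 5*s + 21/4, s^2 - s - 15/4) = s + 3/2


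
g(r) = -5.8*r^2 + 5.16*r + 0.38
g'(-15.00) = 179.16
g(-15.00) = -1382.02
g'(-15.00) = 179.16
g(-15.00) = -1382.02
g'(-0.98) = 16.53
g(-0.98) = -10.25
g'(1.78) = -15.49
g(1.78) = -8.81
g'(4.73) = -49.71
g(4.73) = -104.98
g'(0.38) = 0.75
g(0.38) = 1.50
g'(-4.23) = 54.23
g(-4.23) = -125.23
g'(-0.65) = 12.70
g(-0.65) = -5.42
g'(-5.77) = 72.09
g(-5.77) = -222.49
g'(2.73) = -26.51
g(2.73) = -28.76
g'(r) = 5.16 - 11.6*r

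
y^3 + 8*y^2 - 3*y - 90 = (y - 3)*(y + 5)*(y + 6)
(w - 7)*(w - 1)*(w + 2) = w^3 - 6*w^2 - 9*w + 14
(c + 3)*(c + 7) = c^2 + 10*c + 21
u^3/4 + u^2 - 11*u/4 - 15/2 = (u/4 + 1/2)*(u - 3)*(u + 5)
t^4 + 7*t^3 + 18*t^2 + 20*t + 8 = (t + 1)*(t + 2)^3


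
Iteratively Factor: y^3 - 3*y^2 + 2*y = (y - 2)*(y^2 - y) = (y - 2)*(y - 1)*(y)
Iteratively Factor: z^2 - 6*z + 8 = (z - 4)*(z - 2)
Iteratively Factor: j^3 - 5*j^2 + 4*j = (j - 1)*(j^2 - 4*j) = j*(j - 1)*(j - 4)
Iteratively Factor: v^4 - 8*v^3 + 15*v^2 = (v)*(v^3 - 8*v^2 + 15*v) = v*(v - 5)*(v^2 - 3*v) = v*(v - 5)*(v - 3)*(v)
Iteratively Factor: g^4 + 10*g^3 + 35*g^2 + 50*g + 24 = (g + 2)*(g^3 + 8*g^2 + 19*g + 12) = (g + 2)*(g + 4)*(g^2 + 4*g + 3) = (g + 2)*(g + 3)*(g + 4)*(g + 1)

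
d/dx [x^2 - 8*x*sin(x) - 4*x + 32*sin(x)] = -8*x*cos(x) + 2*x - 8*sin(x) + 32*cos(x) - 4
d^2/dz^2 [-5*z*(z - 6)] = -10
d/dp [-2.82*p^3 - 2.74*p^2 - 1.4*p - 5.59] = -8.46*p^2 - 5.48*p - 1.4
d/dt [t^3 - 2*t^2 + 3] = t*(3*t - 4)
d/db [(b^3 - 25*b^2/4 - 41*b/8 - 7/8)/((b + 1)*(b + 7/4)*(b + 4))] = (416*b^4 + 1144*b^3 - 687*b^2 - 2422*b - 791)/(2*(16*b^6 + 216*b^5 + 1137*b^4 + 2978*b^3 + 4113*b^2 + 2856*b + 784))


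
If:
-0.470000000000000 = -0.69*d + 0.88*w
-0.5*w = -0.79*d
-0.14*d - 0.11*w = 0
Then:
No Solution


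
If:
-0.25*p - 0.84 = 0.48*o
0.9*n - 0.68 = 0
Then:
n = 0.76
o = -0.520833333333333*p - 1.75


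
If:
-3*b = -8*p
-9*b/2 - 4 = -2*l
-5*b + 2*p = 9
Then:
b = -36/17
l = -47/17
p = -27/34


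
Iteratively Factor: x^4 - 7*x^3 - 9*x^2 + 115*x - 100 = (x - 5)*(x^3 - 2*x^2 - 19*x + 20) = (x - 5)*(x + 4)*(x^2 - 6*x + 5) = (x - 5)*(x - 1)*(x + 4)*(x - 5)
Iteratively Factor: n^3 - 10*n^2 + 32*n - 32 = (n - 4)*(n^2 - 6*n + 8) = (n - 4)^2*(n - 2)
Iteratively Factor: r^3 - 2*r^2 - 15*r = (r + 3)*(r^2 - 5*r) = (r - 5)*(r + 3)*(r)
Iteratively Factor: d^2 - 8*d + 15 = (d - 3)*(d - 5)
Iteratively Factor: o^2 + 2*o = (o)*(o + 2)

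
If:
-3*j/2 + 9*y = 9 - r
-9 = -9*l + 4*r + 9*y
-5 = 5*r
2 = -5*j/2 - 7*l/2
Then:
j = -94/37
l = 46/37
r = -1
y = 229/333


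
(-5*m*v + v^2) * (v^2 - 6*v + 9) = -5*m*v^3 + 30*m*v^2 - 45*m*v + v^4 - 6*v^3 + 9*v^2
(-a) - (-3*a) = 2*a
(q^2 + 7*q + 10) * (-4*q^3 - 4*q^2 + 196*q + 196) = -4*q^5 - 32*q^4 + 128*q^3 + 1528*q^2 + 3332*q + 1960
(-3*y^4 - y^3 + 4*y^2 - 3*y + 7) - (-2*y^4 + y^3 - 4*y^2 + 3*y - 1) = -y^4 - 2*y^3 + 8*y^2 - 6*y + 8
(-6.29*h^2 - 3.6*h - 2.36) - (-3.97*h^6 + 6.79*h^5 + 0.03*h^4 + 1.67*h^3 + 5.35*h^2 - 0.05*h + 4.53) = 3.97*h^6 - 6.79*h^5 - 0.03*h^4 - 1.67*h^3 - 11.64*h^2 - 3.55*h - 6.89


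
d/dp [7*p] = 7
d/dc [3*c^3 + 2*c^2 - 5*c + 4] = 9*c^2 + 4*c - 5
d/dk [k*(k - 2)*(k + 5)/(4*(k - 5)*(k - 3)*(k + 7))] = (-2*k^4 - 31*k^3 + 91*k^2 + 315*k - 525)/(2*(k^6 - 2*k^5 - 81*k^4 + 292*k^3 + 1471*k^2 - 8610*k + 11025))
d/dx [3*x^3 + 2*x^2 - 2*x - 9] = 9*x^2 + 4*x - 2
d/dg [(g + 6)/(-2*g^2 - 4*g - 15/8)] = 8*(-16*g^2 - 32*g + 32*(g + 1)*(g + 6) - 15)/(16*g^2 + 32*g + 15)^2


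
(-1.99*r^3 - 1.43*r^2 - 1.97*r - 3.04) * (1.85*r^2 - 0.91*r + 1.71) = -3.6815*r^5 - 0.8346*r^4 - 5.7461*r^3 - 6.2766*r^2 - 0.6023*r - 5.1984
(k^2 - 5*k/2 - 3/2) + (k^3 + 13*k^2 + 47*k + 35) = k^3 + 14*k^2 + 89*k/2 + 67/2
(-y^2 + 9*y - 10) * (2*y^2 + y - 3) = -2*y^4 + 17*y^3 - 8*y^2 - 37*y + 30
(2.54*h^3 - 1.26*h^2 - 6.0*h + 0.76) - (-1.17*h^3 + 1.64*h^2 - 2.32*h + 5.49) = 3.71*h^3 - 2.9*h^2 - 3.68*h - 4.73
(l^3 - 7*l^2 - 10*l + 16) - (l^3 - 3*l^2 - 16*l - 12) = -4*l^2 + 6*l + 28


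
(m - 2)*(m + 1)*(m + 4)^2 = m^4 + 7*m^3 + 6*m^2 - 32*m - 32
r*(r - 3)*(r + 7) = r^3 + 4*r^2 - 21*r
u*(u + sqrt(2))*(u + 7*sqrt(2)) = u^3 + 8*sqrt(2)*u^2 + 14*u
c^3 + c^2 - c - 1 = (c - 1)*(c + 1)^2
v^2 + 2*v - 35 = (v - 5)*(v + 7)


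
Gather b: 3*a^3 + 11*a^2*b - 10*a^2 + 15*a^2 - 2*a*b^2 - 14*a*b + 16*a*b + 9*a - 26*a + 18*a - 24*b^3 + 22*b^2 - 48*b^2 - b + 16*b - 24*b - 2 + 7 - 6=3*a^3 + 5*a^2 + a - 24*b^3 + b^2*(-2*a - 26) + b*(11*a^2 + 2*a - 9) - 1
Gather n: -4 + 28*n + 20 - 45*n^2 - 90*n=-45*n^2 - 62*n + 16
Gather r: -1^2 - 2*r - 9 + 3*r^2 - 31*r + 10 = 3*r^2 - 33*r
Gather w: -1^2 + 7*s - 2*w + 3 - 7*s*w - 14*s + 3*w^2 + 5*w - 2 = -7*s + 3*w^2 + w*(3 - 7*s)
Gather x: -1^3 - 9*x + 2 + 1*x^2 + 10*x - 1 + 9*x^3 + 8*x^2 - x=9*x^3 + 9*x^2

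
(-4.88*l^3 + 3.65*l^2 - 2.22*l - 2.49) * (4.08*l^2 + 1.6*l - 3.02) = -19.9104*l^5 + 7.084*l^4 + 11.52*l^3 - 24.7342*l^2 + 2.7204*l + 7.5198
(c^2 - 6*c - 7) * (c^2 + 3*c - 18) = c^4 - 3*c^3 - 43*c^2 + 87*c + 126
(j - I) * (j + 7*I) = j^2 + 6*I*j + 7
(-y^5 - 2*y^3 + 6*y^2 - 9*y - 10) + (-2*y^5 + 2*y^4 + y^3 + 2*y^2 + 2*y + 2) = -3*y^5 + 2*y^4 - y^3 + 8*y^2 - 7*y - 8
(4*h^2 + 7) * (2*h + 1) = 8*h^3 + 4*h^2 + 14*h + 7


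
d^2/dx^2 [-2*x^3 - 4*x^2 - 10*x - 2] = -12*x - 8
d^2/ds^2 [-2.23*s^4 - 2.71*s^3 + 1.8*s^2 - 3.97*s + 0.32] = -26.76*s^2 - 16.26*s + 3.6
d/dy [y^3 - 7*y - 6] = 3*y^2 - 7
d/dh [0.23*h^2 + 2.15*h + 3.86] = 0.46*h + 2.15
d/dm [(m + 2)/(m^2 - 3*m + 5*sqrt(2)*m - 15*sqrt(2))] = (m^2 - 3*m + 5*sqrt(2)*m - (m + 2)*(2*m - 3 + 5*sqrt(2)) - 15*sqrt(2))/(m^2 - 3*m + 5*sqrt(2)*m - 15*sqrt(2))^2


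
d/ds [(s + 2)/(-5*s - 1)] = 9/(5*s + 1)^2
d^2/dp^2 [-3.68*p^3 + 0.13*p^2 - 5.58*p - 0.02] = 0.26 - 22.08*p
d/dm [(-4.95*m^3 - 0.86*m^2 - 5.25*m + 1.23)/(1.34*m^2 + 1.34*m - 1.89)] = (-6.633*m^4 - 13.266*m^3 + 33.9491*m^2 - 0.0456000000000003*m + 8.2743)/(1.7956*m^4 + 3.5912*m^3 - 3.2696*m^2 - 5.0652*m + 3.5721)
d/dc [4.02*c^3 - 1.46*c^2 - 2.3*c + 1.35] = 12.06*c^2 - 2.92*c - 2.3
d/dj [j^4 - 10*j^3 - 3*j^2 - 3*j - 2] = 4*j^3 - 30*j^2 - 6*j - 3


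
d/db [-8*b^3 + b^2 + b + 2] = -24*b^2 + 2*b + 1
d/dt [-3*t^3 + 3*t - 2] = 3 - 9*t^2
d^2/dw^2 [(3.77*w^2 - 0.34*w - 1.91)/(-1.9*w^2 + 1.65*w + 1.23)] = (-1.4210854715202e-14*w^4 - 21.1831*w^3 - 11.49234*w^2 - 31.15962*w + 6.539964)/(6.859*w^6 - 17.8695*w^5 + 2.19735*w^4 + 18.644175*w^3 - 1.422495*w^2 - 7.488855*w - 1.860867)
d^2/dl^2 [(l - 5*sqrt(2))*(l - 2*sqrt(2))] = 2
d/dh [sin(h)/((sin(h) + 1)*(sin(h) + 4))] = (cos(h)^2 + 3)*cos(h)/((sin(h) + 1)^2*(sin(h) + 4)^2)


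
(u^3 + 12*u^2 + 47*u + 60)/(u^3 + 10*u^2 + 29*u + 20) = (u + 3)/(u + 1)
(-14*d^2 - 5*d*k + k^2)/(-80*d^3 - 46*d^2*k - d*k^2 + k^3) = (7*d - k)/(40*d^2 + 3*d*k - k^2)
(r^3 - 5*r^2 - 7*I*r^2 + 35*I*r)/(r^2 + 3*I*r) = (r^2 - 5*r - 7*I*r + 35*I)/(r + 3*I)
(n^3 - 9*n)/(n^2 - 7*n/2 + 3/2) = 2*n*(n + 3)/(2*n - 1)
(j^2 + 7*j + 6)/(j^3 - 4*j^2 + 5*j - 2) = (j^2 + 7*j + 6)/(j^3 - 4*j^2 + 5*j - 2)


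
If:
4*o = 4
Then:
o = 1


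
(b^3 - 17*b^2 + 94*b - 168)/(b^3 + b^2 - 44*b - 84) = (b^2 - 10*b + 24)/(b^2 + 8*b + 12)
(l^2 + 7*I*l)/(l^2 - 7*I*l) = (l + 7*I)/(l - 7*I)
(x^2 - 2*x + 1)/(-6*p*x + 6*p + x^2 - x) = (x - 1)/(-6*p + x)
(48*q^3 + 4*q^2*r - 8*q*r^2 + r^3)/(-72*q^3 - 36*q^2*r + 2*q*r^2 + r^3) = (-4*q + r)/(6*q + r)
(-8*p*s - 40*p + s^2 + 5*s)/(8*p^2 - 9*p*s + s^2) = (-s - 5)/(p - s)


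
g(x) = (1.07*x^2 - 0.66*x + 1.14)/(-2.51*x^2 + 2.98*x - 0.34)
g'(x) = (2.14*x - 0.66)/(-2.51*x^2 + 2.98*x - 0.34) + (5.02*x - 2.98)*(1.07*x^2 - 0.66*x + 1.14)/(-2.51*x^2 + 2.98*x - 0.34)^2 = (1.532*x^2 + 4.9952*x - 3.1728)/(6.3001*x^4 - 14.9596*x^3 + 10.5872*x^2 - 2.0264*x + 0.1156)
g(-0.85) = -0.53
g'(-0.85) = -0.29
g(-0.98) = -0.50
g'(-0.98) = -0.21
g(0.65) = 2.17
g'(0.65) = 2.51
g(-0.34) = -0.91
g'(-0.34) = -1.74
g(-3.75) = -0.40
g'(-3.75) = -0.00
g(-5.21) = -0.40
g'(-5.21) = 0.00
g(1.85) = -1.05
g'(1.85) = 0.97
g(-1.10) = -0.47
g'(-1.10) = -0.15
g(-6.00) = -0.40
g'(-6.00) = 0.00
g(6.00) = -0.49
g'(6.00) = 0.02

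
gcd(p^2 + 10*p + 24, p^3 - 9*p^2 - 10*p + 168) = p + 4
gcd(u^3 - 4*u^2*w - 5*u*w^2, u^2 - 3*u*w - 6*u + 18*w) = 1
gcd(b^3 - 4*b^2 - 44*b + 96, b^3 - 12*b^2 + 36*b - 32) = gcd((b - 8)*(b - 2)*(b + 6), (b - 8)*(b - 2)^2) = b^2 - 10*b + 16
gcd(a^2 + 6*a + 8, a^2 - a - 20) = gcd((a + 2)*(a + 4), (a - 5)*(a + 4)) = a + 4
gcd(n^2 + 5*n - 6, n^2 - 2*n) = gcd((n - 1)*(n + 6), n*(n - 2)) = 1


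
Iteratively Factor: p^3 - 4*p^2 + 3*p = (p - 3)*(p^2 - p) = p*(p - 3)*(p - 1)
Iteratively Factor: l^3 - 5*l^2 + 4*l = (l - 4)*(l^2 - l) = l*(l - 4)*(l - 1)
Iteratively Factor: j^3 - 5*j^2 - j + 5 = (j - 5)*(j^2 - 1) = (j - 5)*(j - 1)*(j + 1)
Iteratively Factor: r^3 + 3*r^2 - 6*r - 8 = (r - 2)*(r^2 + 5*r + 4) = (r - 2)*(r + 4)*(r + 1)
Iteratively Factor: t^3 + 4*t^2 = (t)*(t^2 + 4*t) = t^2*(t + 4)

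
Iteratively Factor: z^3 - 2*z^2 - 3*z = (z + 1)*(z^2 - 3*z) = z*(z + 1)*(z - 3)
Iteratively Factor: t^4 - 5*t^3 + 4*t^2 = (t - 1)*(t^3 - 4*t^2) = t*(t - 1)*(t^2 - 4*t) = t^2*(t - 1)*(t - 4)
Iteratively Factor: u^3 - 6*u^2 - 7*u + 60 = (u - 4)*(u^2 - 2*u - 15) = (u - 5)*(u - 4)*(u + 3)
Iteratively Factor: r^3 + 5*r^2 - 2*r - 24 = (r - 2)*(r^2 + 7*r + 12) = (r - 2)*(r + 3)*(r + 4)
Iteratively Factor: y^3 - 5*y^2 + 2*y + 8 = (y - 4)*(y^2 - y - 2) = (y - 4)*(y - 2)*(y + 1)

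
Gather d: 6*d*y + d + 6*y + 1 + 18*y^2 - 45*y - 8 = d*(6*y + 1) + 18*y^2 - 39*y - 7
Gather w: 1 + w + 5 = w + 6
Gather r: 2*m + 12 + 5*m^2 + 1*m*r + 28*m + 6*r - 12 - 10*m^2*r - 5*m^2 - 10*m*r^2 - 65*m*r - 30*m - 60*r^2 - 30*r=r^2*(-10*m - 60) + r*(-10*m^2 - 64*m - 24)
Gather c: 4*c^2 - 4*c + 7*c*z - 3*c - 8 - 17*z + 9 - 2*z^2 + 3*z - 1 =4*c^2 + c*(7*z - 7) - 2*z^2 - 14*z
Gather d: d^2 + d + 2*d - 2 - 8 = d^2 + 3*d - 10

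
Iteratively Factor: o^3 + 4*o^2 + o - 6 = (o - 1)*(o^2 + 5*o + 6) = (o - 1)*(o + 2)*(o + 3)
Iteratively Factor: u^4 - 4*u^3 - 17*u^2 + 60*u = (u + 4)*(u^3 - 8*u^2 + 15*u) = (u - 3)*(u + 4)*(u^2 - 5*u) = u*(u - 3)*(u + 4)*(u - 5)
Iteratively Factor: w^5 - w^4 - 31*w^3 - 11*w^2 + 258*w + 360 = (w + 3)*(w^4 - 4*w^3 - 19*w^2 + 46*w + 120) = (w - 5)*(w + 3)*(w^3 + w^2 - 14*w - 24) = (w - 5)*(w + 3)^2*(w^2 - 2*w - 8) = (w - 5)*(w - 4)*(w + 3)^2*(w + 2)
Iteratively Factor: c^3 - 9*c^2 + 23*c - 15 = (c - 3)*(c^2 - 6*c + 5) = (c - 5)*(c - 3)*(c - 1)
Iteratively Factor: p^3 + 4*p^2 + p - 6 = (p + 2)*(p^2 + 2*p - 3) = (p - 1)*(p + 2)*(p + 3)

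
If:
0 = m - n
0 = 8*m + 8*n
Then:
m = 0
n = 0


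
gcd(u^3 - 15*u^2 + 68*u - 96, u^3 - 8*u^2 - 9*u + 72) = u^2 - 11*u + 24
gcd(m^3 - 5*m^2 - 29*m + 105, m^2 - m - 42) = m - 7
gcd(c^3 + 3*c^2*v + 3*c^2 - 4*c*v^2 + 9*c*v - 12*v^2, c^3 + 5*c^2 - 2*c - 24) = c + 3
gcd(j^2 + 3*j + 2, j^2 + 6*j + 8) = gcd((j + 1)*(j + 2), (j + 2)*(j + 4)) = j + 2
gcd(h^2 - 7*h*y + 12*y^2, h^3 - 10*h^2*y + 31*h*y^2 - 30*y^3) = -h + 3*y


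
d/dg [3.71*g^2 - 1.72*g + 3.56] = 7.42*g - 1.72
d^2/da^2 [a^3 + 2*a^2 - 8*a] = 6*a + 4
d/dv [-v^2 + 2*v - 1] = 2 - 2*v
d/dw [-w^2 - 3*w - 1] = -2*w - 3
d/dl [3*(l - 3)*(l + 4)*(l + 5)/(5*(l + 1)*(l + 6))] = 3*(l^4 + 14*l^3 + 67*l^2 + 192*l + 378)/(5*(l^4 + 14*l^3 + 61*l^2 + 84*l + 36))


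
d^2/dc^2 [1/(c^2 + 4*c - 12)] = 2*(-c^2 - 4*c + 4*(c + 2)^2 + 12)/(c^2 + 4*c - 12)^3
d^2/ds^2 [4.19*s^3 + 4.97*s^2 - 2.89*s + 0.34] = 25.14*s + 9.94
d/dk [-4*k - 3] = -4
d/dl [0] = 0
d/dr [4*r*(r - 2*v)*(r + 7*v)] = 12*r^2 + 40*r*v - 56*v^2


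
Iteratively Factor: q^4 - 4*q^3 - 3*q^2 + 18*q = (q - 3)*(q^3 - q^2 - 6*q) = (q - 3)^2*(q^2 + 2*q) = (q - 3)^2*(q + 2)*(q)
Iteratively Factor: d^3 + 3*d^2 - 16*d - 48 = (d - 4)*(d^2 + 7*d + 12) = (d - 4)*(d + 3)*(d + 4)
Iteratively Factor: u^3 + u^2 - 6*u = (u + 3)*(u^2 - 2*u) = (u - 2)*(u + 3)*(u)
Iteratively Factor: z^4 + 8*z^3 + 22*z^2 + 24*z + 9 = (z + 1)*(z^3 + 7*z^2 + 15*z + 9) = (z + 1)*(z + 3)*(z^2 + 4*z + 3) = (z + 1)^2*(z + 3)*(z + 3)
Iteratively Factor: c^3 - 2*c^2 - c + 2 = (c - 1)*(c^2 - c - 2) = (c - 2)*(c - 1)*(c + 1)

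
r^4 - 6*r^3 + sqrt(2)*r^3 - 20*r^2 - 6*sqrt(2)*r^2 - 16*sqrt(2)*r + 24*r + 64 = (r - 8)*(r + 2)*(r - sqrt(2))*(r + 2*sqrt(2))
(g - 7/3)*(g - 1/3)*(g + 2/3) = g^3 - 2*g^2 - g + 14/27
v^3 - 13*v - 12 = (v - 4)*(v + 1)*(v + 3)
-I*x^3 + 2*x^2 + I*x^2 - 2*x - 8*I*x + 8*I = (x - 2*I)*(x + 4*I)*(-I*x + I)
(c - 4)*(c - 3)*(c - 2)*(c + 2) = c^4 - 7*c^3 + 8*c^2 + 28*c - 48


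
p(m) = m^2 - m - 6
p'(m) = 2*m - 1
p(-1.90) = -0.49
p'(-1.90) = -4.80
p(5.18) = 15.65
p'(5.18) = 9.36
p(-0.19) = -5.77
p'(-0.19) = -1.38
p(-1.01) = -3.97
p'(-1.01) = -3.02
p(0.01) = -6.01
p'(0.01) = -0.98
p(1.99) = -4.03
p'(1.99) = 2.98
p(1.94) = -4.18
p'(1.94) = 2.88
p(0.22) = -6.17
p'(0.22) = -0.56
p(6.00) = 24.00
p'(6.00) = 11.00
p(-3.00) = 6.00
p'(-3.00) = -7.00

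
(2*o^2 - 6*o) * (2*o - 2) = 4*o^3 - 16*o^2 + 12*o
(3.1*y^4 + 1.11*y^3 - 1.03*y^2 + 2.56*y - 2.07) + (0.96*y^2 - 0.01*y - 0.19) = 3.1*y^4 + 1.11*y^3 - 0.0700000000000001*y^2 + 2.55*y - 2.26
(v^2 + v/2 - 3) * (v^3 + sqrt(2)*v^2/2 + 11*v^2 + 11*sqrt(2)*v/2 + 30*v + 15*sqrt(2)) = v^5 + sqrt(2)*v^4/2 + 23*v^4/2 + 23*sqrt(2)*v^3/4 + 65*v^3/2 - 18*v^2 + 65*sqrt(2)*v^2/4 - 90*v - 9*sqrt(2)*v - 45*sqrt(2)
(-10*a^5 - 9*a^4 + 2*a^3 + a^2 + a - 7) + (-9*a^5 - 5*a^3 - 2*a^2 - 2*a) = -19*a^5 - 9*a^4 - 3*a^3 - a^2 - a - 7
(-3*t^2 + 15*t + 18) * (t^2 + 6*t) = -3*t^4 - 3*t^3 + 108*t^2 + 108*t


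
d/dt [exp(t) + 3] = exp(t)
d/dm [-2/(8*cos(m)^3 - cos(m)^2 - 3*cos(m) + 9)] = 2*(-24*cos(m)^2 + 2*cos(m) + 3)*sin(m)/(8*cos(m)^3 - cos(m)^2 - 3*cos(m) + 9)^2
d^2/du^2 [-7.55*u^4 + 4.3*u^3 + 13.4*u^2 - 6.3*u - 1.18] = -90.6*u^2 + 25.8*u + 26.8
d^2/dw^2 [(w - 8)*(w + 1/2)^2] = 6*w - 14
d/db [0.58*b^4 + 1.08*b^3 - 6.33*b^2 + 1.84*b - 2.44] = 2.32*b^3 + 3.24*b^2 - 12.66*b + 1.84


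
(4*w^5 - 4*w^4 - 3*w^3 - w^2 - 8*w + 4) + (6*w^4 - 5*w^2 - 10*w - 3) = 4*w^5 + 2*w^4 - 3*w^3 - 6*w^2 - 18*w + 1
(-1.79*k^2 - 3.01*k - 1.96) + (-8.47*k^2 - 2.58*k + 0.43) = -10.26*k^2 - 5.59*k - 1.53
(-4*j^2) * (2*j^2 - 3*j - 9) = -8*j^4 + 12*j^3 + 36*j^2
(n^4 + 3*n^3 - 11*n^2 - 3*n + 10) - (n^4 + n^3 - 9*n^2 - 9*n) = 2*n^3 - 2*n^2 + 6*n + 10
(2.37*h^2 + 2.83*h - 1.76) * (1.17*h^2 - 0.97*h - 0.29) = 2.7729*h^4 + 1.0122*h^3 - 5.4916*h^2 + 0.8865*h + 0.5104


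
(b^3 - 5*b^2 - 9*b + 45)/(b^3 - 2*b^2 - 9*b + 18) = (b - 5)/(b - 2)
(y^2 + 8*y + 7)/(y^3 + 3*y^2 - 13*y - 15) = (y + 7)/(y^2 + 2*y - 15)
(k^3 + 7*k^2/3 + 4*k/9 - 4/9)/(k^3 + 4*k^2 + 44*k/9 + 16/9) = (3*k - 1)/(3*k + 4)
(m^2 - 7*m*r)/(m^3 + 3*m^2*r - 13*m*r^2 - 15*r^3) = m*(m - 7*r)/(m^3 + 3*m^2*r - 13*m*r^2 - 15*r^3)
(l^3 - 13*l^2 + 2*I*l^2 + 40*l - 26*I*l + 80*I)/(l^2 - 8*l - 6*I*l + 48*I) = (l^2 + l*(-5 + 2*I) - 10*I)/(l - 6*I)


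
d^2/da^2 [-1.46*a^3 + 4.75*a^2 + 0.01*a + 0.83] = 9.5 - 8.76*a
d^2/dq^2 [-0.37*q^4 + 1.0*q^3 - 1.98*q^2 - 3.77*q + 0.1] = -4.44*q^2 + 6.0*q - 3.96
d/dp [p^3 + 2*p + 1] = 3*p^2 + 2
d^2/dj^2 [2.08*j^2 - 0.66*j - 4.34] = 4.16000000000000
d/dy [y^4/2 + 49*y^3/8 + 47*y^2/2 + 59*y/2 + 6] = 2*y^3 + 147*y^2/8 + 47*y + 59/2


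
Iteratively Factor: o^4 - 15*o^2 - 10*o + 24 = (o - 1)*(o^3 + o^2 - 14*o - 24) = (o - 1)*(o + 3)*(o^2 - 2*o - 8) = (o - 1)*(o + 2)*(o + 3)*(o - 4)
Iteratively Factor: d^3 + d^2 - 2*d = (d - 1)*(d^2 + 2*d) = (d - 1)*(d + 2)*(d)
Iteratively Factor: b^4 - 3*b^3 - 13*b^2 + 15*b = (b + 3)*(b^3 - 6*b^2 + 5*b) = (b - 1)*(b + 3)*(b^2 - 5*b) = (b - 5)*(b - 1)*(b + 3)*(b)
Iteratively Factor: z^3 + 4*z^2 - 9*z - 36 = (z - 3)*(z^2 + 7*z + 12) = (z - 3)*(z + 4)*(z + 3)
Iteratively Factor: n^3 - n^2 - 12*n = (n)*(n^2 - n - 12) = n*(n + 3)*(n - 4)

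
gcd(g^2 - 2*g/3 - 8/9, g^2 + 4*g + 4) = 1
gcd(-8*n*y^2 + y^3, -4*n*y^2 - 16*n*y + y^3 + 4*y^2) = y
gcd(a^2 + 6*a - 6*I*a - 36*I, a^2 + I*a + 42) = a - 6*I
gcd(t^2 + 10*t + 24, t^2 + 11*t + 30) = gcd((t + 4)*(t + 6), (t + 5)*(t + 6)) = t + 6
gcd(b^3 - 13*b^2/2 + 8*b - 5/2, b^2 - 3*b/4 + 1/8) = b - 1/2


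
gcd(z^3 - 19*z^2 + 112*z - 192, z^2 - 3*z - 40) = z - 8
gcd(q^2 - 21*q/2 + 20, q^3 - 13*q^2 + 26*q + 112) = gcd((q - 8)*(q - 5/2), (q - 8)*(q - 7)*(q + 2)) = q - 8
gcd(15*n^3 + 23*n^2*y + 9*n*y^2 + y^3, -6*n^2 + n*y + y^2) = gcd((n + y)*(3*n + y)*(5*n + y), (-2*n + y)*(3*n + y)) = 3*n + y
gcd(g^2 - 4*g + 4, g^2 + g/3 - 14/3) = g - 2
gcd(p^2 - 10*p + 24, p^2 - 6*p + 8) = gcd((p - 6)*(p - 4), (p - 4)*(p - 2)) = p - 4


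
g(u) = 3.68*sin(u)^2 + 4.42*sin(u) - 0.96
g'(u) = 7.36*sin(u)*cos(u) + 4.42*cos(u)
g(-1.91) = -1.86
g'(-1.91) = 0.84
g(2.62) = 2.16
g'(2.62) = -7.01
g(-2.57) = -2.27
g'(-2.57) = -0.37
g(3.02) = -0.37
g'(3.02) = -5.27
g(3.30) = -1.57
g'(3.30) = -3.22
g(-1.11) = -1.97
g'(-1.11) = -0.97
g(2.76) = 1.20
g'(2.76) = -6.65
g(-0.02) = -1.05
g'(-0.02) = 4.27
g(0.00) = -0.96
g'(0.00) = 4.42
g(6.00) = -1.91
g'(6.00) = 2.27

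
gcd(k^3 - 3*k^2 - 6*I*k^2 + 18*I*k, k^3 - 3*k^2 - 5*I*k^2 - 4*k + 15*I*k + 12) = k - 3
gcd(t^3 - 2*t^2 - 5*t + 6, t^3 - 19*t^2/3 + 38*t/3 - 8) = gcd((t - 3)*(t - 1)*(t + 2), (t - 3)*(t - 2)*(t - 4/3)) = t - 3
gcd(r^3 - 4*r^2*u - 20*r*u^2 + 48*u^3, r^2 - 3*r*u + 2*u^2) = r - 2*u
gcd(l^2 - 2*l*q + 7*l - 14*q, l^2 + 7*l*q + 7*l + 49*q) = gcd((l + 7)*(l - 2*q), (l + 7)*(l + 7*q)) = l + 7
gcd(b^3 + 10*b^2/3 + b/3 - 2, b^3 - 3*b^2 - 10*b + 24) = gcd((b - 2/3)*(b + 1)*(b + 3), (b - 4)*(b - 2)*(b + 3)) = b + 3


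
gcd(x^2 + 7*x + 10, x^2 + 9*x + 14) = x + 2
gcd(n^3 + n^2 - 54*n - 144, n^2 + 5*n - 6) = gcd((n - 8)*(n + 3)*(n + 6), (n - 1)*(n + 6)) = n + 6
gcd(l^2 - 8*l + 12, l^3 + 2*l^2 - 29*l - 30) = 1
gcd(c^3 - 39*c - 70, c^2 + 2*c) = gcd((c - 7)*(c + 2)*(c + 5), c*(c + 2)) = c + 2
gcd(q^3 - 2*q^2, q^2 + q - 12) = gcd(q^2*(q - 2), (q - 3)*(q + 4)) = 1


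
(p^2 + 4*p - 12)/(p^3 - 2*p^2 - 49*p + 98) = (p + 6)/(p^2 - 49)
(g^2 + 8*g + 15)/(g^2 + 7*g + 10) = (g + 3)/(g + 2)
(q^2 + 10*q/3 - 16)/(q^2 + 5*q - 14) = (q^2 + 10*q/3 - 16)/(q^2 + 5*q - 14)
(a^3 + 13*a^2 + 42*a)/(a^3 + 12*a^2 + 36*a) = (a + 7)/(a + 6)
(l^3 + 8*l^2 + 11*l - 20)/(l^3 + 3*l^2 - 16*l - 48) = (l^2 + 4*l - 5)/(l^2 - l - 12)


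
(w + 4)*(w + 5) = w^2 + 9*w + 20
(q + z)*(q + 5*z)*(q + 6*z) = q^3 + 12*q^2*z + 41*q*z^2 + 30*z^3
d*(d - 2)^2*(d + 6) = d^4 + 2*d^3 - 20*d^2 + 24*d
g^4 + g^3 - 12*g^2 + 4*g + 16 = (g - 2)^2*(g + 1)*(g + 4)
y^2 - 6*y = y*(y - 6)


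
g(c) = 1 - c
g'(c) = -1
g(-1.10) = 2.10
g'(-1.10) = -1.00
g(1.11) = -0.11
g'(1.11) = -1.00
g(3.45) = -2.45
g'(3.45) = -1.00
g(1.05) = -0.05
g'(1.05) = -1.00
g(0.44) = 0.56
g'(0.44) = -1.00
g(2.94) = -1.94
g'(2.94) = -1.00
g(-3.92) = 4.92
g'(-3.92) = -1.00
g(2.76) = -1.76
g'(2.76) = -1.00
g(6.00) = -5.00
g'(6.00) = -1.00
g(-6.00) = 7.00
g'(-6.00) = -1.00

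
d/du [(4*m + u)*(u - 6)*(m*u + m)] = m*(8*m*u - 20*m + 3*u^2 - 10*u - 6)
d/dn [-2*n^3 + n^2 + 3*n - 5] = -6*n^2 + 2*n + 3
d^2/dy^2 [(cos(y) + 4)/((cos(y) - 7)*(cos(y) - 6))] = (-29*(1 - cos(y)^2)^2 - cos(y)^5 + 410*cos(y)^3 - 584*cos(y)^2 - 4512*cos(y) + 2137)/((cos(y) - 7)^3*(cos(y) - 6)^3)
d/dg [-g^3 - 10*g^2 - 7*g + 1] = -3*g^2 - 20*g - 7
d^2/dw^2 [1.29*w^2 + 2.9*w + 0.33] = 2.58000000000000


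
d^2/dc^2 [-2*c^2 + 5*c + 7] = -4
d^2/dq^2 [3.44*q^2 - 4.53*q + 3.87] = 6.88000000000000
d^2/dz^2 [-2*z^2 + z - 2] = -4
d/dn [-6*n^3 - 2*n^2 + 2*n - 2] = -18*n^2 - 4*n + 2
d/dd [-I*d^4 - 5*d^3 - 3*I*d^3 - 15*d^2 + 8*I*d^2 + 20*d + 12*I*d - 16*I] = -4*I*d^3 + d^2*(-15 - 9*I) + d*(-30 + 16*I) + 20 + 12*I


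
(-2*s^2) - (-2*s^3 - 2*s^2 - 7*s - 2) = 2*s^3 + 7*s + 2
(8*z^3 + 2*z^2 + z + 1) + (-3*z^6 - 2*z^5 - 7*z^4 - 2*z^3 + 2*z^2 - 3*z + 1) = -3*z^6 - 2*z^5 - 7*z^4 + 6*z^3 + 4*z^2 - 2*z + 2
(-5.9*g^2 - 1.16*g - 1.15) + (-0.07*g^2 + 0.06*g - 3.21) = -5.97*g^2 - 1.1*g - 4.36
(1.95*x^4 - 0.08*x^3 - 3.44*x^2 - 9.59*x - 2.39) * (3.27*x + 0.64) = 6.3765*x^5 + 0.9864*x^4 - 11.3*x^3 - 33.5609*x^2 - 13.9529*x - 1.5296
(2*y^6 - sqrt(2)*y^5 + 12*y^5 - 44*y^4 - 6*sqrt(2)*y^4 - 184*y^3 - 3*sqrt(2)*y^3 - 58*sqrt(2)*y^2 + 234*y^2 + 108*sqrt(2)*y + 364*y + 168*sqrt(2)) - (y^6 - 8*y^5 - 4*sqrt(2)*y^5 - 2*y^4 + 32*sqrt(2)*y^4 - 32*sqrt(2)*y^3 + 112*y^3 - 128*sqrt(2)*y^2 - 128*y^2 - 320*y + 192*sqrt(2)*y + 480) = y^6 + 3*sqrt(2)*y^5 + 20*y^5 - 38*sqrt(2)*y^4 - 42*y^4 - 296*y^3 + 29*sqrt(2)*y^3 + 70*sqrt(2)*y^2 + 362*y^2 - 84*sqrt(2)*y + 684*y - 480 + 168*sqrt(2)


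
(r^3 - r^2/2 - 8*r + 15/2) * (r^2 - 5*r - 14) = r^5 - 11*r^4/2 - 39*r^3/2 + 109*r^2/2 + 149*r/2 - 105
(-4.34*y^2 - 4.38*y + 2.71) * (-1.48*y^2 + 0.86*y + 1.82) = 6.4232*y^4 + 2.75*y^3 - 15.6764*y^2 - 5.641*y + 4.9322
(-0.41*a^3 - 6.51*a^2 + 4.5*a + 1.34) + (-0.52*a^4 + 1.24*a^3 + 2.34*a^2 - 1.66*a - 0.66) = -0.52*a^4 + 0.83*a^3 - 4.17*a^2 + 2.84*a + 0.68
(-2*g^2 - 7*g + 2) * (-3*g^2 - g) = 6*g^4 + 23*g^3 + g^2 - 2*g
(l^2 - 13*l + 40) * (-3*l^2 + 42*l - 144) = -3*l^4 + 81*l^3 - 810*l^2 + 3552*l - 5760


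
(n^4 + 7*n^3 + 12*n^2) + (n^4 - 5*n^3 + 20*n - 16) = 2*n^4 + 2*n^3 + 12*n^2 + 20*n - 16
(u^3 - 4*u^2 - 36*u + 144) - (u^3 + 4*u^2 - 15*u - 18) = -8*u^2 - 21*u + 162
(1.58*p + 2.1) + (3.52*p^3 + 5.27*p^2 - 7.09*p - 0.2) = 3.52*p^3 + 5.27*p^2 - 5.51*p + 1.9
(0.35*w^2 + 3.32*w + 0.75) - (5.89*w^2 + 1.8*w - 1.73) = -5.54*w^2 + 1.52*w + 2.48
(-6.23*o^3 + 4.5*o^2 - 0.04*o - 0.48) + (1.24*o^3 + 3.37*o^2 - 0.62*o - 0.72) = -4.99*o^3 + 7.87*o^2 - 0.66*o - 1.2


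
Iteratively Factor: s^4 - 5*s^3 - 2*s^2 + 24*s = (s)*(s^3 - 5*s^2 - 2*s + 24) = s*(s - 3)*(s^2 - 2*s - 8) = s*(s - 3)*(s + 2)*(s - 4)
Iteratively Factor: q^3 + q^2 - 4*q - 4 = (q + 1)*(q^2 - 4) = (q - 2)*(q + 1)*(q + 2)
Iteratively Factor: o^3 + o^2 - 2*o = (o + 2)*(o^2 - o) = (o - 1)*(o + 2)*(o)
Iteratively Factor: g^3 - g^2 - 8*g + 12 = (g - 2)*(g^2 + g - 6) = (g - 2)^2*(g + 3)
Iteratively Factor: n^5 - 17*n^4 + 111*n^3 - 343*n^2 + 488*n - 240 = (n - 1)*(n^4 - 16*n^3 + 95*n^2 - 248*n + 240) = (n - 5)*(n - 1)*(n^3 - 11*n^2 + 40*n - 48) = (n - 5)*(n - 3)*(n - 1)*(n^2 - 8*n + 16) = (n - 5)*(n - 4)*(n - 3)*(n - 1)*(n - 4)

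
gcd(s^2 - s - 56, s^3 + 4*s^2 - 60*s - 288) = s - 8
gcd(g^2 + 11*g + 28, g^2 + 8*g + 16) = g + 4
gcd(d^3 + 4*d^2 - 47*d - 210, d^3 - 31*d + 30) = d + 6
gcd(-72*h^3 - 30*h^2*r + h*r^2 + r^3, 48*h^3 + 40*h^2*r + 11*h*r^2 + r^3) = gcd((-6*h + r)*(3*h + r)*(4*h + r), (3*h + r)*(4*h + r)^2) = 12*h^2 + 7*h*r + r^2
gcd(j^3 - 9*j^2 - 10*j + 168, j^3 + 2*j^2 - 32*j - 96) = j^2 - 2*j - 24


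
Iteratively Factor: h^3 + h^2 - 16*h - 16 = (h - 4)*(h^2 + 5*h + 4) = (h - 4)*(h + 4)*(h + 1)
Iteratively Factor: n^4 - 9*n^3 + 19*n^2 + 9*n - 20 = (n - 4)*(n^3 - 5*n^2 - n + 5) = (n - 4)*(n - 1)*(n^2 - 4*n - 5) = (n - 5)*(n - 4)*(n - 1)*(n + 1)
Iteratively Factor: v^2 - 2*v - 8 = (v + 2)*(v - 4)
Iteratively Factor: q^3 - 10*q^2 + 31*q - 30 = (q - 5)*(q^2 - 5*q + 6) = (q - 5)*(q - 2)*(q - 3)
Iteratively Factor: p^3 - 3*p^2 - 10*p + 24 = (p - 2)*(p^2 - p - 12) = (p - 4)*(p - 2)*(p + 3)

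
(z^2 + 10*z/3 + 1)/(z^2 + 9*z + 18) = (z + 1/3)/(z + 6)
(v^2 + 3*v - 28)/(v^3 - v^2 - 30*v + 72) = (v + 7)/(v^2 + 3*v - 18)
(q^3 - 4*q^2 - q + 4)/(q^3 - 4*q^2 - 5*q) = (q^2 - 5*q + 4)/(q*(q - 5))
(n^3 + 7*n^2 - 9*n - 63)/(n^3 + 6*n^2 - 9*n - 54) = (n + 7)/(n + 6)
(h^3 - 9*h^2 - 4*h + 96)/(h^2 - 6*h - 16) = (h^2 - h - 12)/(h + 2)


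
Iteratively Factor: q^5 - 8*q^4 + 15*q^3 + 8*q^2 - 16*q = (q - 4)*(q^4 - 4*q^3 - q^2 + 4*q) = (q - 4)*(q - 1)*(q^3 - 3*q^2 - 4*q) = (q - 4)*(q - 1)*(q + 1)*(q^2 - 4*q) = q*(q - 4)*(q - 1)*(q + 1)*(q - 4)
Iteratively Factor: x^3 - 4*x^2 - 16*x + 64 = (x - 4)*(x^2 - 16) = (x - 4)*(x + 4)*(x - 4)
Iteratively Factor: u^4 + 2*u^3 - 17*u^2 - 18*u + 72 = (u + 3)*(u^3 - u^2 - 14*u + 24) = (u - 2)*(u + 3)*(u^2 + u - 12) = (u - 3)*(u - 2)*(u + 3)*(u + 4)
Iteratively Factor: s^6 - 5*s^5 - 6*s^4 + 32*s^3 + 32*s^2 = (s + 2)*(s^5 - 7*s^4 + 8*s^3 + 16*s^2) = (s + 1)*(s + 2)*(s^4 - 8*s^3 + 16*s^2) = s*(s + 1)*(s + 2)*(s^3 - 8*s^2 + 16*s) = s*(s - 4)*(s + 1)*(s + 2)*(s^2 - 4*s) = s^2*(s - 4)*(s + 1)*(s + 2)*(s - 4)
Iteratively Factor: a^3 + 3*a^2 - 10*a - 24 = (a - 3)*(a^2 + 6*a + 8) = (a - 3)*(a + 4)*(a + 2)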